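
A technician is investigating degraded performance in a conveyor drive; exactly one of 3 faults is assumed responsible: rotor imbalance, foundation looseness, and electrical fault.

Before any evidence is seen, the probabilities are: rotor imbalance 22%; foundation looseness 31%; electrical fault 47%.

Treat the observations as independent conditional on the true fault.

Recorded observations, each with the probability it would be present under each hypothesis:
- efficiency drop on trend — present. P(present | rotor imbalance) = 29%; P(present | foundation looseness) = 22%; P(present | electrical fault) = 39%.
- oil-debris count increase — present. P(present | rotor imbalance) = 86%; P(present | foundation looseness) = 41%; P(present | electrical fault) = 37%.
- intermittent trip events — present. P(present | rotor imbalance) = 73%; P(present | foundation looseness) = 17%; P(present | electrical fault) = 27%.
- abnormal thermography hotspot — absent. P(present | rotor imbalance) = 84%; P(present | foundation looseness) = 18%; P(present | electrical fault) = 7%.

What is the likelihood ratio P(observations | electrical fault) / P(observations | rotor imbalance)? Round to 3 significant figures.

1.24

Joint likelihood of the evidence pattern under each hypothesis (using 1 − P(present | H) for each absent observation):
  electrical fault: 0.39 × 0.37 × 0.27 × (1 − 0.07) = 0.036234
  rotor imbalance: 0.29 × 0.86 × 0.73 × (1 − 0.84) = 0.02913
Bayes factor = 0.036234 / 0.02913 ≈ 1.24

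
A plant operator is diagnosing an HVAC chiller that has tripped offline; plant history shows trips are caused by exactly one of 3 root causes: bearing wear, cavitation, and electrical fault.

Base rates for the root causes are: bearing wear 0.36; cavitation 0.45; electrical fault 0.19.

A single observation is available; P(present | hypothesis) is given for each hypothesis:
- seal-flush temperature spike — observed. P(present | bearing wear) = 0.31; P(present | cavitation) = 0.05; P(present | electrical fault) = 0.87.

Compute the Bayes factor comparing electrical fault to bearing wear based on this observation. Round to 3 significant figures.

2.81

The Bayes factor is the ratio of the two likelihoods.
  electrical fault: 0.87
  bearing wear: 0.31
Bayes factor = 0.87 / 0.31 ≈ 2.81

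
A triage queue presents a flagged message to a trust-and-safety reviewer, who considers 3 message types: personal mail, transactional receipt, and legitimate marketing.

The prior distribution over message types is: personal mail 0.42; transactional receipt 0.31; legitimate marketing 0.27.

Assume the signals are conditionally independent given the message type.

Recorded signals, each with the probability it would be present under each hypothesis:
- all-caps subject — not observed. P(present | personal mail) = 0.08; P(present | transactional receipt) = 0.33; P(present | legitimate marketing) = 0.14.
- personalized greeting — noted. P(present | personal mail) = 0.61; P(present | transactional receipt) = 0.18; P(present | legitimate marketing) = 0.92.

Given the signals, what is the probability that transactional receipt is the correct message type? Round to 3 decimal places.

By Bayes' rule with conditional independence, the unnormalized weight for each hypothesis is prior × ∏ likelihoods (using 1 − P(present | H) for each absent signal):
  personal mail: 0.42 × (1 − 0.08) × 0.61 = 0.2357
  transactional receipt: 0.31 × (1 − 0.33) × 0.18 = 0.037386
  legitimate marketing: 0.27 × (1 − 0.14) × 0.92 = 0.21362
The unnormalized weights sum to 0.48671.
P(transactional receipt | evidence) = 0.037386 / 0.48671 ≈ 0.077.

0.077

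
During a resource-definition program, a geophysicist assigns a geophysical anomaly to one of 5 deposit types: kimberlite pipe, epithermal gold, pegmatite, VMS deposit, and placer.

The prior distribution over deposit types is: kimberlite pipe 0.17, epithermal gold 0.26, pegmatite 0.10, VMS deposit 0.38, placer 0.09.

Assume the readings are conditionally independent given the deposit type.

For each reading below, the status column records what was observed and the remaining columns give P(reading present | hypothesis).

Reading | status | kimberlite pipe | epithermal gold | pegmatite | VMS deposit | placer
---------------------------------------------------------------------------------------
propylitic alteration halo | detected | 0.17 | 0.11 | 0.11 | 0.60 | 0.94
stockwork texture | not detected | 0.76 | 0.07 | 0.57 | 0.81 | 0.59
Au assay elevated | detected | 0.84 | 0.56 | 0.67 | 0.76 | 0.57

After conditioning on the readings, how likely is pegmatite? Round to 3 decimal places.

For each hypothesis, the unnormalized posterior weight is prior × product of the reading likelihoods (using 1 − P(present | H) for each absent reading):
  kimberlite pipe: 0.17 × 0.17 × (1 − 0.76) × 0.84 = 0.0058262
  epithermal gold: 0.26 × 0.11 × (1 − 0.07) × 0.56 = 0.014895
  pegmatite: 0.10 × 0.11 × (1 − 0.57) × 0.67 = 0.0031691
  VMS deposit: 0.38 × 0.60 × (1 − 0.81) × 0.76 = 0.032923
  placer: 0.09 × 0.94 × (1 − 0.59) × 0.57 = 0.019771
Normalizing constant Z = 0.0058262 + 0.014895 + 0.0031691 + 0.032923 + 0.019771 = 0.076584.
P(pegmatite | evidence) = 0.0031691 / 0.076584 ≈ 0.041.

0.041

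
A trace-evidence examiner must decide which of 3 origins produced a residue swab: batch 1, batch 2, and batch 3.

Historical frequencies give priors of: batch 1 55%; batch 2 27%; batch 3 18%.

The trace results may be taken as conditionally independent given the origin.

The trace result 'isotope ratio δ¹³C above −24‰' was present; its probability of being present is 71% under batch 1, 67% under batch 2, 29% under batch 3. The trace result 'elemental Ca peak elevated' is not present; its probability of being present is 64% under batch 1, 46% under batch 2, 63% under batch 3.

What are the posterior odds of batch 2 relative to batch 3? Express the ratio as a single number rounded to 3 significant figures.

5.06

Unnormalized posterior weight (prior times the trace result likelihoods) for each of the two hypotheses (using 1 − P(present | H) for each absent trace result):
  batch 2: 0.27 × 0.67 × (1 − 0.46) = 0.097686
  batch 3: 0.18 × 0.29 × (1 − 0.63) = 0.019314
Odds(batch 2 : batch 3) = 0.097686 / 0.019314 ≈ 5.06.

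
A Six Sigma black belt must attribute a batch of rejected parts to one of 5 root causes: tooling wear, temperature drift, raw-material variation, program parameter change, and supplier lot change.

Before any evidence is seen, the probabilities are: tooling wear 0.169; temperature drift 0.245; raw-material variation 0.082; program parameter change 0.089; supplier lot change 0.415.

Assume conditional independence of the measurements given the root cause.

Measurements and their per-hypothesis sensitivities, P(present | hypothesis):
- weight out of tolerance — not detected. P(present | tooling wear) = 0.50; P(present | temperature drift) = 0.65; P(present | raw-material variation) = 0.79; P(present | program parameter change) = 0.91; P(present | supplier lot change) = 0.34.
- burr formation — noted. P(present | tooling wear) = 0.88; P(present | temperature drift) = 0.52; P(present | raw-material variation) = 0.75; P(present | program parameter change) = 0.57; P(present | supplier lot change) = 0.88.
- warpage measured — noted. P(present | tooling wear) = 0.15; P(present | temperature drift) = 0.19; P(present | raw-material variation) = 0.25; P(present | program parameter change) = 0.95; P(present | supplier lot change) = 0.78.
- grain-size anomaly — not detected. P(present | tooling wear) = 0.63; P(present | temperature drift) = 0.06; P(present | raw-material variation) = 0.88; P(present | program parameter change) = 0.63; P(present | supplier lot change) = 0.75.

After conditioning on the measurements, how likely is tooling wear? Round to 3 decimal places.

0.068

By Bayes' rule with conditional independence, the unnormalized weight for each hypothesis is prior × ∏ likelihoods (using 1 − P(present | H) for each absent measurement):
  tooling wear: 0.169 × (1 − 0.50) × 0.88 × 0.15 × (1 − 0.63) = 0.004127
  temperature drift: 0.245 × (1 − 0.65) × 0.52 × 0.19 × (1 − 0.06) = 0.0079638
  raw-material variation: 0.082 × (1 − 0.79) × 0.75 × 0.25 × (1 − 0.88) = 0.00038745
  program parameter change: 0.089 × (1 − 0.91) × 0.57 × 0.95 × (1 − 0.63) = 0.0016048
  supplier lot change: 0.415 × (1 − 0.34) × 0.88 × 0.78 × (1 − 0.75) = 0.047001
Marginal likelihood of the evidence = 0.061084.
P(tooling wear | evidence) = 0.004127 / 0.061084 ≈ 0.068.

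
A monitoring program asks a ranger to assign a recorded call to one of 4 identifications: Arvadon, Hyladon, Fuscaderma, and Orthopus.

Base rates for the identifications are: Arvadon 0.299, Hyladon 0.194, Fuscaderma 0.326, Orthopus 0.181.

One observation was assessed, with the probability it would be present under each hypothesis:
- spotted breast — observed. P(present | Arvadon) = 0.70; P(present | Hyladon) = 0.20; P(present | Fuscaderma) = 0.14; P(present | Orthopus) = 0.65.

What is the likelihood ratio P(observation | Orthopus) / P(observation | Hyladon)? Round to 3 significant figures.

Likelihood of this observation under each hypothesis:
  Orthopus: 0.65
  Hyladon: 0.2
Bayes factor = 0.65 / 0.2 ≈ 3.25

3.25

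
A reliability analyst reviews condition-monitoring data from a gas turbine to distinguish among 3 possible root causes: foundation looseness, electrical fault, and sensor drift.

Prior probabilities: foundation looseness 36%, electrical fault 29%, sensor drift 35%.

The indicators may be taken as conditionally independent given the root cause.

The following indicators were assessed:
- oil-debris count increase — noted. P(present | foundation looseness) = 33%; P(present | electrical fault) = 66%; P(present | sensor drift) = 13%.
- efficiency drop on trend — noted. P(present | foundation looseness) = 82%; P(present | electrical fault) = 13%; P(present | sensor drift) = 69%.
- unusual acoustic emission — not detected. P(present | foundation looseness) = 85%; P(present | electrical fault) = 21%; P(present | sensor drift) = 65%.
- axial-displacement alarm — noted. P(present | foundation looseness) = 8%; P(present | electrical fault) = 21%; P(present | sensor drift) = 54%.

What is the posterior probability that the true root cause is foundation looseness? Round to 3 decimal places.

0.104

By Bayes' rule with conditional independence, the unnormalized weight for each hypothesis is prior × ∏ likelihoods (using 1 − P(present | H) for each absent indicator):
  foundation looseness: 0.36 × 0.33 × 0.82 × (1 − 0.85) × 0.08 = 0.001169
  electrical fault: 0.29 × 0.66 × 0.13 × (1 − 0.21) × 0.21 = 0.0041279
  sensor drift: 0.35 × 0.13 × 0.69 × (1 − 0.65) × 0.54 = 0.0059337
Marginal likelihood of the evidence = 0.011231.
P(foundation looseness | evidence) = 0.001169 / 0.011231 ≈ 0.104.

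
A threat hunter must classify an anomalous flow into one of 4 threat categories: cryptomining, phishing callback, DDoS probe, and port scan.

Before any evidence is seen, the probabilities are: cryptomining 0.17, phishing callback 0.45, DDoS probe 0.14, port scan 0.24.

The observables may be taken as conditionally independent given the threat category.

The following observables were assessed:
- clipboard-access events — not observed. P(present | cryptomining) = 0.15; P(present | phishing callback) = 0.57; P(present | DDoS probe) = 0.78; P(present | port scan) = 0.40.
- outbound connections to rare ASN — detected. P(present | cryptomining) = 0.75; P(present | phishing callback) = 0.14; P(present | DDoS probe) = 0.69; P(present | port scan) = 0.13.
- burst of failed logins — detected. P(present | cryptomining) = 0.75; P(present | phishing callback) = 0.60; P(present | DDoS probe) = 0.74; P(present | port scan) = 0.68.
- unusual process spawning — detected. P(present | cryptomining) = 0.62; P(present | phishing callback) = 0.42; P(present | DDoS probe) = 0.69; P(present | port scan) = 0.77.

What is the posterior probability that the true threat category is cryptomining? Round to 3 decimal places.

0.647

By Bayes' rule with conditional independence, the unnormalized weight for each hypothesis is prior × ∏ likelihoods (using 1 − P(present | H) for each absent observable):
  cryptomining: 0.17 × (1 − 0.15) × 0.75 × 0.75 × 0.62 = 0.050394
  phishing callback: 0.45 × (1 − 0.57) × 0.14 × 0.60 × 0.42 = 0.0068267
  DDoS probe: 0.14 × (1 − 0.78) × 0.69 × 0.74 × 0.69 = 0.010851
  port scan: 0.24 × (1 − 0.40) × 0.13 × 0.68 × 0.77 = 0.0098018
Marginal likelihood of the evidence = 0.077874.
P(cryptomining | evidence) = 0.050394 / 0.077874 ≈ 0.647.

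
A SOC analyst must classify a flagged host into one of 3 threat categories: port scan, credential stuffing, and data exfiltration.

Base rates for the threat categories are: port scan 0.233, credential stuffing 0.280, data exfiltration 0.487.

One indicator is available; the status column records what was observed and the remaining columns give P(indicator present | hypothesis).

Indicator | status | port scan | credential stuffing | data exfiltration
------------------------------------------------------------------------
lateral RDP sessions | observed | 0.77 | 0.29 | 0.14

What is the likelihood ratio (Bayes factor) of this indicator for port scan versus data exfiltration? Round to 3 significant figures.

The Bayes factor is the ratio of the two likelihoods.
  port scan: 0.77
  data exfiltration: 0.14
Bayes factor = 0.77 / 0.14 ≈ 5.50

5.50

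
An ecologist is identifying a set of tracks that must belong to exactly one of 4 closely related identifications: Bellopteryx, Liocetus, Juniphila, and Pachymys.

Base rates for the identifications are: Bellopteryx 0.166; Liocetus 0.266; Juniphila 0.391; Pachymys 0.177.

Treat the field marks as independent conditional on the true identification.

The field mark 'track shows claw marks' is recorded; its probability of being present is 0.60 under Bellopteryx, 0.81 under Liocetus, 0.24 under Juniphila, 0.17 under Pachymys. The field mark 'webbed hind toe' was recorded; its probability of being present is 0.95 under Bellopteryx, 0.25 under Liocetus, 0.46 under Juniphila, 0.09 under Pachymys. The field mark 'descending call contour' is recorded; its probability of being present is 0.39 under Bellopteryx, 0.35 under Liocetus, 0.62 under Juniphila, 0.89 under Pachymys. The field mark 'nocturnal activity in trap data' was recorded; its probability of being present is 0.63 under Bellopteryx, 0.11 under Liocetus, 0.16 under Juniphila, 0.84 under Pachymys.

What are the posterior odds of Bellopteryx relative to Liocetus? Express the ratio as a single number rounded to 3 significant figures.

The normalizing constant cancels in an odds ratio, so compute prior × likelihood for the two hypotheses only:
  Bellopteryx: 0.166 × 0.60 × 0.95 × 0.39 × 0.63 = 0.023248
  Liocetus: 0.266 × 0.81 × 0.25 × 0.35 × 0.11 = 0.0020738
Posterior odds = 0.023248 / 0.0020738 ≈ 11.2.

11.2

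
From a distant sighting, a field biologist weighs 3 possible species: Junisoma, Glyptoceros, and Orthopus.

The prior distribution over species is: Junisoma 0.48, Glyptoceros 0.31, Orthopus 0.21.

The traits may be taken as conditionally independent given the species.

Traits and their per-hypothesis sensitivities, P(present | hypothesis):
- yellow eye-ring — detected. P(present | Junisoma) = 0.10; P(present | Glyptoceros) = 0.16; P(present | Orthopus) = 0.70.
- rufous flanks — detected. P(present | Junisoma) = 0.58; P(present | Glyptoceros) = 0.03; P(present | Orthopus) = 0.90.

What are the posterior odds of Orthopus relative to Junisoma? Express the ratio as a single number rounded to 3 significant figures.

Unnormalized posterior weight (prior times the trait likelihoods) for each of the two hypotheses:
  Orthopus: 0.21 × 0.70 × 0.90 = 0.1323
  Junisoma: 0.48 × 0.10 × 0.58 = 0.02784
Posterior odds = 0.1323 / 0.02784 ≈ 4.75.

4.75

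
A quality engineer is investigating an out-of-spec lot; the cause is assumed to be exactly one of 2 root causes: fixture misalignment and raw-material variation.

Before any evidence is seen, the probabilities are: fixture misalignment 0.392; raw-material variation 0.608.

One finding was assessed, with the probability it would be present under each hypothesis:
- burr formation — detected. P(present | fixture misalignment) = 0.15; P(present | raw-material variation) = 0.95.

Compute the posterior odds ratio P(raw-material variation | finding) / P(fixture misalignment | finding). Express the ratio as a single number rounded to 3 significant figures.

Unnormalized posterior weight (prior times the finding likelihood) for each of the two hypotheses:
  raw-material variation: 0.608 × 0.95 = 0.5776
  fixture misalignment: 0.392 × 0.15 = 0.0588
Odds(raw-material variation : fixture misalignment) = 0.5776 / 0.0588 ≈ 9.82.

9.82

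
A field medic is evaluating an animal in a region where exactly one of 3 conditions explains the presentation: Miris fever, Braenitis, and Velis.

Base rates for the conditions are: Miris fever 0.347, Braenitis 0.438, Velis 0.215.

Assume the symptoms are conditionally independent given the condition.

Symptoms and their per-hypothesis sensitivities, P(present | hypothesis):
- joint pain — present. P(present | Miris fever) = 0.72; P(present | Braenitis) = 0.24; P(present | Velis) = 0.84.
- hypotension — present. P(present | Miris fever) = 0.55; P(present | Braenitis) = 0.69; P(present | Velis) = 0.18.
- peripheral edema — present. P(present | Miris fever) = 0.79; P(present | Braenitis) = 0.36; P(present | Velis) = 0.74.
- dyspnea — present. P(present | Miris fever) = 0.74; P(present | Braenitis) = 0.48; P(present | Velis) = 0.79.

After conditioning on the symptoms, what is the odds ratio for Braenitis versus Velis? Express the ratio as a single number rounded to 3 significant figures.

0.660

The normalizing constant cancels in an odds ratio, so compute prior × likelihood for the two hypotheses only:
  Braenitis: 0.438 × 0.24 × 0.69 × 0.36 × 0.48 = 0.012534
  Velis: 0.215 × 0.84 × 0.18 × 0.74 × 0.79 = 0.019004
Posterior odds = 0.012534 / 0.019004 ≈ 0.660.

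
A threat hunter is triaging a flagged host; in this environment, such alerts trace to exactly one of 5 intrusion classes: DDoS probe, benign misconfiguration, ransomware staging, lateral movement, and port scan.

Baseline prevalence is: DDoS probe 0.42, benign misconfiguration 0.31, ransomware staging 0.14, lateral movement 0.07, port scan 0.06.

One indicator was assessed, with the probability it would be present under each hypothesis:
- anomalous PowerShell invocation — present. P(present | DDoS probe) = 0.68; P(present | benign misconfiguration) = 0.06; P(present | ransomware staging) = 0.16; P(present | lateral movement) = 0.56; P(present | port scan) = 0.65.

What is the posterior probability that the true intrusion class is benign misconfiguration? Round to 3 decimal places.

0.046

Multiply each prior by the likelihood of the indicator:
  DDoS probe: 0.42 × 0.68 = 0.2856
  benign misconfiguration: 0.31 × 0.06 = 0.0186
  ransomware staging: 0.14 × 0.16 = 0.0224
  lateral movement: 0.07 × 0.56 = 0.0392
  port scan: 0.06 × 0.65 = 0.039
The unnormalized weights sum to 0.4048.
P(benign misconfiguration | evidence) = 0.0186 / 0.4048 ≈ 0.046.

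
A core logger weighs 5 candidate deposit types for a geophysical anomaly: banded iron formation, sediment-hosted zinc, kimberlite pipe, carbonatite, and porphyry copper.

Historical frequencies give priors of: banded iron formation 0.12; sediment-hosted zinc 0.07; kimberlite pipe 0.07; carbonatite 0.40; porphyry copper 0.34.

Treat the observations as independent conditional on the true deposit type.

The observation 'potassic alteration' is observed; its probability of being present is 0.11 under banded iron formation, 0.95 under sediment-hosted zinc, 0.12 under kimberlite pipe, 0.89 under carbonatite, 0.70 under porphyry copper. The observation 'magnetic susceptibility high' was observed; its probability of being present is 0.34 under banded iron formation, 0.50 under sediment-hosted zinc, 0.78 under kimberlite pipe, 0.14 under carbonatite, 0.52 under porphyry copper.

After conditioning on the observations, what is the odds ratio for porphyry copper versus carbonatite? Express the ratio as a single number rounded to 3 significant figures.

Posterior odds equal prior odds times the likelihood ratio; only the two competing hypotheses matter.
  porphyry copper: 0.34 × 0.70 × 0.52 = 0.12376
  carbonatite: 0.40 × 0.89 × 0.14 = 0.04984
Odds(porphyry copper : carbonatite) = 0.12376 / 0.04984 ≈ 2.48.

2.48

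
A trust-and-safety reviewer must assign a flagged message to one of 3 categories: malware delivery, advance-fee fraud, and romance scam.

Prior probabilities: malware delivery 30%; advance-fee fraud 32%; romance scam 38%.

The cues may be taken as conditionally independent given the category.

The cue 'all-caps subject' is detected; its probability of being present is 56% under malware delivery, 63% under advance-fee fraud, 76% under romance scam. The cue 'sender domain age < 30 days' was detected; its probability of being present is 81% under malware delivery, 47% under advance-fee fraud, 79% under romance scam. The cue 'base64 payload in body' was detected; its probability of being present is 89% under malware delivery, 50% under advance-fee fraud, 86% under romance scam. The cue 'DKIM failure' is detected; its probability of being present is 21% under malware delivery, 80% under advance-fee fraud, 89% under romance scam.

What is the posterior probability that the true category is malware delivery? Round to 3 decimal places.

By Bayes' rule with conditional independence, the unnormalized weight for each hypothesis is prior × ∏ likelihoods:
  malware delivery: 0.30 × 0.56 × 0.81 × 0.89 × 0.21 = 0.025433
  advance-fee fraud: 0.32 × 0.63 × 0.47 × 0.50 × 0.80 = 0.037901
  romance scam: 0.38 × 0.76 × 0.79 × 0.86 × 0.89 = 0.17463
The unnormalized weights sum to 0.23796.
P(malware delivery | evidence) = 0.025433 / 0.23796 ≈ 0.107.

0.107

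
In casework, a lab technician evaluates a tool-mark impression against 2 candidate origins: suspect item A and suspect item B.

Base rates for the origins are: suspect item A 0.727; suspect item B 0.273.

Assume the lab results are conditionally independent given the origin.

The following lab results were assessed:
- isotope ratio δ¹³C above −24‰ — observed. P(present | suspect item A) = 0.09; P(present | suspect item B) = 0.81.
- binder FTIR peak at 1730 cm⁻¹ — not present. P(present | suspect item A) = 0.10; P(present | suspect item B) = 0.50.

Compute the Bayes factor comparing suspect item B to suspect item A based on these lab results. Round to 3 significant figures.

Take the product of per-lab result likelihoods under each hypothesis (using 1 − P(present | H) for each absent lab result), then divide.
  suspect item B: 0.81 × (1 − 0.50) = 0.405
  suspect item A: 0.09 × (1 − 0.10) = 0.081
Bayes factor = 0.405 / 0.081 ≈ 5.00

5.00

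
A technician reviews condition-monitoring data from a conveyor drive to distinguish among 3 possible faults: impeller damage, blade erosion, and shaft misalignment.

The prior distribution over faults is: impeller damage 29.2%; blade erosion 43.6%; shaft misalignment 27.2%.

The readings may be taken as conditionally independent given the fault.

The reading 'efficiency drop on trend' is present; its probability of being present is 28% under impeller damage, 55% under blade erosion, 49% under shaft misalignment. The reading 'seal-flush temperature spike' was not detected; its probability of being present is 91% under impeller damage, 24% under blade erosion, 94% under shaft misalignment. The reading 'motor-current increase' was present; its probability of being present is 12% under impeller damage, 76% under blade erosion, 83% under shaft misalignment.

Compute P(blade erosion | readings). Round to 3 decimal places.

By Bayes' rule with conditional independence, the unnormalized weight for each hypothesis is prior × ∏ likelihoods (using 1 − P(present | H) for each absent reading):
  impeller damage: 0.292 × 0.28 × (1 − 0.91) × 0.12 = 0.00088301
  blade erosion: 0.436 × 0.55 × (1 − 0.24) × 0.76 = 0.13851
  shaft misalignment: 0.272 × 0.49 × (1 − 0.94) × 0.83 = 0.0066373
The unnormalized weights sum to 0.14603.
P(blade erosion | evidence) = 0.13851 / 0.14603 ≈ 0.949.

0.949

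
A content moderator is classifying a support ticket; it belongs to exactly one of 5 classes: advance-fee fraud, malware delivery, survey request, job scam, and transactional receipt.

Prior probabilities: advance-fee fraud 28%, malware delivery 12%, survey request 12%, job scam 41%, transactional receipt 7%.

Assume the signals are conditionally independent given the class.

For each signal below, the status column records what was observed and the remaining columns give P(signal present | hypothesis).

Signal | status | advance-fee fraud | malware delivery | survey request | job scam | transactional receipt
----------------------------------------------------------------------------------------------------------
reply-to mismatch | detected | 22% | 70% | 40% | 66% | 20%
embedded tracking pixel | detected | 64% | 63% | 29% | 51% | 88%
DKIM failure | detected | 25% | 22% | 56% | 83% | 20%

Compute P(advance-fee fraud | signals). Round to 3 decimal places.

For each hypothesis, the unnormalized posterior weight is prior × product of the signal likelihoods:
  advance-fee fraud: 0.28 × 0.22 × 0.64 × 0.25 = 0.009856
  malware delivery: 0.12 × 0.70 × 0.63 × 0.22 = 0.011642
  survey request: 0.12 × 0.40 × 0.29 × 0.56 = 0.0077952
  job scam: 0.41 × 0.66 × 0.51 × 0.83 = 0.11454
  transactional receipt: 0.07 × 0.20 × 0.88 × 0.20 = 0.002464
The unnormalized weights sum to 0.1463.
P(advance-fee fraud | evidence) = 0.009856 / 0.1463 ≈ 0.067.

0.067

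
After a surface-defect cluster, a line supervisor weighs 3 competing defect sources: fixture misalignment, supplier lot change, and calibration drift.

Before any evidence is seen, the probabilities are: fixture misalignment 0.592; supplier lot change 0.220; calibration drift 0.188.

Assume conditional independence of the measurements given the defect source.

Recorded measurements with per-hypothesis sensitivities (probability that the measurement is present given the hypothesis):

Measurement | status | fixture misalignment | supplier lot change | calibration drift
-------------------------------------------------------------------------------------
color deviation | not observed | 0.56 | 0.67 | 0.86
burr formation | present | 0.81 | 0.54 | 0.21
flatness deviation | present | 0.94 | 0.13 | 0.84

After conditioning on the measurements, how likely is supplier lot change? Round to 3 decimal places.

Multiply each prior by the joint likelihood of the measurement pattern (using 1 − P(present | H) for each absent measurement):
  fixture misalignment: 0.592 × (1 − 0.56) × 0.81 × 0.94 = 0.19833
  supplier lot change: 0.220 × (1 − 0.67) × 0.54 × 0.13 = 0.0050965
  calibration drift: 0.188 × (1 − 0.86) × 0.21 × 0.84 = 0.0046428
Normalizing constant Z = 0.19833 + 0.0050965 + 0.0046428 = 0.20807.
P(supplier lot change | evidence) = 0.0050965 / 0.20807 ≈ 0.024.

0.024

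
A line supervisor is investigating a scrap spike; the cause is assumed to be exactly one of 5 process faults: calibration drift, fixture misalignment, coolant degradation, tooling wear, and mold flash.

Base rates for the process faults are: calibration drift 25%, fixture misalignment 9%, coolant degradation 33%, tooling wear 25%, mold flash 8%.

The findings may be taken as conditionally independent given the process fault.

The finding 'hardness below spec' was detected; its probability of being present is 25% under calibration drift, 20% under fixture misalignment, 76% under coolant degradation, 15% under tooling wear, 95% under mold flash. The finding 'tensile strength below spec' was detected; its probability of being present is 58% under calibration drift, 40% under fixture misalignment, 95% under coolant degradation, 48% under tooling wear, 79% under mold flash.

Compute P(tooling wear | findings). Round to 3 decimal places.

0.050

For each hypothesis, the unnormalized posterior weight is prior × product of the finding likelihoods:
  calibration drift: 0.25 × 0.25 × 0.58 = 0.03625
  fixture misalignment: 0.09 × 0.20 × 0.40 = 0.0072
  coolant degradation: 0.33 × 0.76 × 0.95 = 0.23826
  tooling wear: 0.25 × 0.15 × 0.48 = 0.018
  mold flash: 0.08 × 0.95 × 0.79 = 0.06004
Marginal likelihood of the evidence = 0.35975.
P(tooling wear | evidence) = 0.018 / 0.35975 ≈ 0.050.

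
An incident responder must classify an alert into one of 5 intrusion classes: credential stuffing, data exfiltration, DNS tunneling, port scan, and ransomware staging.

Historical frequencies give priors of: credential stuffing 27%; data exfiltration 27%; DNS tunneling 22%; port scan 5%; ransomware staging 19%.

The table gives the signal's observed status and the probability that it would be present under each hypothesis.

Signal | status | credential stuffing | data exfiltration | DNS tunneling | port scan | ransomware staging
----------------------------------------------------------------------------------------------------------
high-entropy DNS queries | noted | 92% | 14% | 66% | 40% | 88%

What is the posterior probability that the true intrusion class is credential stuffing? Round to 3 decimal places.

0.402

Multiply each prior by the likelihood of the signal:
  credential stuffing: 0.27 × 0.92 = 0.2484
  data exfiltration: 0.27 × 0.14 = 0.0378
  DNS tunneling: 0.22 × 0.66 = 0.1452
  port scan: 0.05 × 0.40 = 0.02
  ransomware staging: 0.19 × 0.88 = 0.1672
The unnormalized weights sum to 0.6186.
P(credential stuffing | evidence) = 0.2484 / 0.6186 ≈ 0.402.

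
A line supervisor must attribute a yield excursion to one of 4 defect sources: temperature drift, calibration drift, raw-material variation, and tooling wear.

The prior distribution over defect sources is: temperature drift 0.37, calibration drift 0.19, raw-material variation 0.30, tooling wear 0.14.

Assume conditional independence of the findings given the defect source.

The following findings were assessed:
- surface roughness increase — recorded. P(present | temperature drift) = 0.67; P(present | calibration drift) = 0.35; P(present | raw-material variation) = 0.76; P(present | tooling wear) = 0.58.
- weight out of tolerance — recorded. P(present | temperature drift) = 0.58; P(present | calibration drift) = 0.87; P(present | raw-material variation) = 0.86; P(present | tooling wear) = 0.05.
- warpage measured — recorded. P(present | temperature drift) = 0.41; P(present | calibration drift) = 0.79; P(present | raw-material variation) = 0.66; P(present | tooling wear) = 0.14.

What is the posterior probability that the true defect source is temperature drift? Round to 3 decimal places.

0.251

By Bayes' rule with conditional independence, the unnormalized weight for each hypothesis is prior × ∏ likelihoods:
  temperature drift: 0.37 × 0.67 × 0.58 × 0.41 = 0.058951
  calibration drift: 0.19 × 0.35 × 0.87 × 0.79 = 0.045705
  raw-material variation: 0.30 × 0.76 × 0.86 × 0.66 = 0.12941
  tooling wear: 0.14 × 0.58 × 0.05 × 0.14 = 0.0005684
Marginal likelihood of the evidence = 0.23464.
P(temperature drift | evidence) = 0.058951 / 0.23464 ≈ 0.251.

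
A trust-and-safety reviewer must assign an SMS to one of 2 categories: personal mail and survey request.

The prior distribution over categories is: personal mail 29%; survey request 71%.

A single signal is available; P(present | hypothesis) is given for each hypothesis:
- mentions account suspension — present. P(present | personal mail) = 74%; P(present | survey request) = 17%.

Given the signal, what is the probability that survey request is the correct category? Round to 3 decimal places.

0.360

By Bayes' rule, the unnormalized weight for each hypothesis is prior × likelihood:
  personal mail: 0.29 × 0.74 = 0.2146
  survey request: 0.71 × 0.17 = 0.1207
Normalizing constant Z = 0.2146 + 0.1207 = 0.3353.
P(survey request | evidence) = 0.1207 / 0.3353 ≈ 0.360.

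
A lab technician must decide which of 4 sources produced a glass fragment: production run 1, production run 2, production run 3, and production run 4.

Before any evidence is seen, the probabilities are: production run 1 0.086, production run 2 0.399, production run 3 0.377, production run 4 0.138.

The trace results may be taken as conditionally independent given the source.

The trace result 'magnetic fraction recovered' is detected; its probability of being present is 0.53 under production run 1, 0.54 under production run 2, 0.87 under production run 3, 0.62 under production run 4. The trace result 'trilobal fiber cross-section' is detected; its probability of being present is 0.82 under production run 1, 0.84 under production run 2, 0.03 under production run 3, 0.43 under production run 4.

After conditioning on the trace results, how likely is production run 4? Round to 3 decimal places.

0.139

By Bayes' rule with conditional independence, the unnormalized weight for each hypothesis is prior × ∏ likelihoods:
  production run 1: 0.086 × 0.53 × 0.82 = 0.037376
  production run 2: 0.399 × 0.54 × 0.84 = 0.18099
  production run 3: 0.377 × 0.87 × 0.03 = 0.0098397
  production run 4: 0.138 × 0.62 × 0.43 = 0.036791
The unnormalized weights sum to 0.26499.
P(production run 4 | evidence) = 0.036791 / 0.26499 ≈ 0.139.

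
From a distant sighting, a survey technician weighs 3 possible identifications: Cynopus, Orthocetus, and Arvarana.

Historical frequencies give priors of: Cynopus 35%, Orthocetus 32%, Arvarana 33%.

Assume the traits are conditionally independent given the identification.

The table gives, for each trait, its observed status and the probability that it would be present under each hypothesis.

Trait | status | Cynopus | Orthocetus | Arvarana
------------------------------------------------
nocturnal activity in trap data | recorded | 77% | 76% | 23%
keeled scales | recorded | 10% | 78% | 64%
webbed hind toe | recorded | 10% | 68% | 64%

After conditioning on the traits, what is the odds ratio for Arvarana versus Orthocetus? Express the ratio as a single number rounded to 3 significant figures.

Unnormalized posterior weight (prior times the trait likelihoods) for each of the two hypotheses:
  Arvarana: 0.33 × 0.23 × 0.64 × 0.64 = 0.031089
  Orthocetus: 0.32 × 0.76 × 0.78 × 0.68 = 0.12899
Odds(Arvarana : Orthocetus) = 0.031089 / 0.12899 ≈ 0.241.

0.241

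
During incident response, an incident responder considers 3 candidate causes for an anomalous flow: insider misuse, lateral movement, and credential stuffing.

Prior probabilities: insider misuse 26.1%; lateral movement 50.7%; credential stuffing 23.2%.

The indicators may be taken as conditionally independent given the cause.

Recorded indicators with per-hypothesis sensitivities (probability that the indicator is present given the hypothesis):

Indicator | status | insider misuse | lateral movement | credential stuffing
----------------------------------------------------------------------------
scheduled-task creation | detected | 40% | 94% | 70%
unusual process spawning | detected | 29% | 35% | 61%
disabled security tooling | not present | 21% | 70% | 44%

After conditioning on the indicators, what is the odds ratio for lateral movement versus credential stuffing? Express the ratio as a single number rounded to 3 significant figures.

The normalizing constant cancels in an odds ratio, so compute prior × likelihood for the two hypotheses only (using 1 − P(present | H) for each absent indicator):
  lateral movement: 0.507 × 0.94 × 0.35 × (1 − 0.70) = 0.050041
  credential stuffing: 0.232 × 0.70 × 0.61 × (1 − 0.44) = 0.055476
Posterior odds = 0.050041 / 0.055476 ≈ 0.902.

0.902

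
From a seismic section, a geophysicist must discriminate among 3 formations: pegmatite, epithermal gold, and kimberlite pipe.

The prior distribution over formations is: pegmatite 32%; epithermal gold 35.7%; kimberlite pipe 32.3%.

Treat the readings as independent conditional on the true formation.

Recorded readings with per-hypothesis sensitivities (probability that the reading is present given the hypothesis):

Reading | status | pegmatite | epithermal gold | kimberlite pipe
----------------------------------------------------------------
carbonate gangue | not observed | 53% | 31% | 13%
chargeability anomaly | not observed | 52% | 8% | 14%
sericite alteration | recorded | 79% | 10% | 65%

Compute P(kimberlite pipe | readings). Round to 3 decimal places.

Multiply each prior by the joint likelihood of the reading pattern (using 1 − P(present | H) for each absent reading):
  pegmatite: 0.320 × (1 − 0.53) × (1 − 0.52) × 0.79 = 0.057032
  epithermal gold: 0.357 × (1 − 0.31) × (1 − 0.08) × 0.10 = 0.022662
  kimberlite pipe: 0.323 × (1 − 0.13) × (1 − 0.14) × 0.65 = 0.15708
Marginal likelihood of the evidence = 0.23678.
P(kimberlite pipe | evidence) = 0.15708 / 0.23678 ≈ 0.663.

0.663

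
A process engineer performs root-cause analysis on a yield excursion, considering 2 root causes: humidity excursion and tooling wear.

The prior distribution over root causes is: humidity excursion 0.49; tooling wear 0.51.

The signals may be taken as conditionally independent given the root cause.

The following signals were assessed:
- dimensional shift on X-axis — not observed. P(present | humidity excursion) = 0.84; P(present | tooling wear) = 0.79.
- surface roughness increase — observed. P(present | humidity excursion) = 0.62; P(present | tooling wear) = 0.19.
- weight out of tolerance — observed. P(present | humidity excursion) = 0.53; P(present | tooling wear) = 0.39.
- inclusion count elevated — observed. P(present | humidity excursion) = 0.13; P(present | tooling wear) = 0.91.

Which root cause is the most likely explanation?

tooling wear

For each hypothesis, the unnormalized posterior weight is prior × product of the signal likelihoods (using 1 − P(present | H) for each absent signal):
  humidity excursion: 0.49 × (1 − 0.84) × 0.62 × 0.53 × 0.13 = 0.0033491
  tooling wear: 0.51 × (1 − 0.79) × 0.19 × 0.39 × 0.91 = 0.0072219
Normalizing constant Z = 0.0033491 + 0.0072219 = 0.010571.
P(humidity excursion | evidence) ≈ 0.0033491 / 0.010571 ≈ 0.317
P(tooling wear | evidence) ≈ 0.0072219 / 0.010571 ≈ 0.683
The largest is 0.683, so tooling wear is most probable.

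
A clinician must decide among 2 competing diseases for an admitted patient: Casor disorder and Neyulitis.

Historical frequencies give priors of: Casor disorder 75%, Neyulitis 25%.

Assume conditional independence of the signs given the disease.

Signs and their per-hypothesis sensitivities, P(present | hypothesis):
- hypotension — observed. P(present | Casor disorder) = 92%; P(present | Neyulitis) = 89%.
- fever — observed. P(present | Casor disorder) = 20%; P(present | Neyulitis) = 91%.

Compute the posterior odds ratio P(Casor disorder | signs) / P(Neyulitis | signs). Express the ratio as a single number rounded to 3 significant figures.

0.682

The normalizing constant cancels in an odds ratio, so compute prior × likelihood for the two hypotheses only:
  Casor disorder: 0.75 × 0.92 × 0.20 = 0.138
  Neyulitis: 0.25 × 0.89 × 0.91 = 0.20248
Odds(Casor disorder : Neyulitis) = 0.138 / 0.20248 ≈ 0.682.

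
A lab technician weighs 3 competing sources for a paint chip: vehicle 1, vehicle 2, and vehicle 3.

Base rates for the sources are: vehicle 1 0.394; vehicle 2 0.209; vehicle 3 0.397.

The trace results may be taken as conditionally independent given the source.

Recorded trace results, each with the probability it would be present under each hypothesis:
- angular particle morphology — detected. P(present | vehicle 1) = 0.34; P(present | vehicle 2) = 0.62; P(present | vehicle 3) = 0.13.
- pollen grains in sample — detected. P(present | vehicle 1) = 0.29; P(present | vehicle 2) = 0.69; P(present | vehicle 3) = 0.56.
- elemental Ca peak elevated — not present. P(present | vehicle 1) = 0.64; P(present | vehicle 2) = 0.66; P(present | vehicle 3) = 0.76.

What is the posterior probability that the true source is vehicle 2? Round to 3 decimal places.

By Bayes' rule with conditional independence, the unnormalized weight for each hypothesis is prior × ∏ likelihoods (using 1 − P(present | H) for each absent trace result):
  vehicle 1: 0.394 × 0.34 × 0.29 × (1 − 0.64) = 0.013985
  vehicle 2: 0.209 × 0.62 × 0.69 × (1 − 0.66) = 0.030399
  vehicle 3: 0.397 × 0.13 × 0.56 × (1 − 0.76) = 0.0069364
Marginal likelihood of the evidence = 0.051321.
P(vehicle 2 | evidence) = 0.030399 / 0.051321 ≈ 0.592.

0.592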